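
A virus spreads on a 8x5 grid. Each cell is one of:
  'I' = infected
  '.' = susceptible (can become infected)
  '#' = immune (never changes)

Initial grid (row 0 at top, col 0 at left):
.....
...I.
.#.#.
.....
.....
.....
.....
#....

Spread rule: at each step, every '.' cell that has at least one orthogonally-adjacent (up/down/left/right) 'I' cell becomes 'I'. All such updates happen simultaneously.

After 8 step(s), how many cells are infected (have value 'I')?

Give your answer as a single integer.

Answer: 37

Derivation:
Step 0 (initial): 1 infected
Step 1: +3 new -> 4 infected
Step 2: +5 new -> 9 infected
Step 3: +4 new -> 13 infected
Step 4: +6 new -> 19 infected
Step 5: +5 new -> 24 infected
Step 6: +5 new -> 29 infected
Step 7: +5 new -> 34 infected
Step 8: +3 new -> 37 infected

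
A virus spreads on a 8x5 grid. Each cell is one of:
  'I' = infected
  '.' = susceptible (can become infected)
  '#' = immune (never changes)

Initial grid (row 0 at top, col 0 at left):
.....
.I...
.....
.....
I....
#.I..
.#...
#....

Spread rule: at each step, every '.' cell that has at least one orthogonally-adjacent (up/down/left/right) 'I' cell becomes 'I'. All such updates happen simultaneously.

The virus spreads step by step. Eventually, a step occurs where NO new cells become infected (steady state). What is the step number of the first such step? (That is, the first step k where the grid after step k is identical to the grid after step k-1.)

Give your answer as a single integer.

Step 0 (initial): 3 infected
Step 1: +10 new -> 13 infected
Step 2: +11 new -> 24 infected
Step 3: +8 new -> 32 infected
Step 4: +4 new -> 36 infected
Step 5: +0 new -> 36 infected

Answer: 5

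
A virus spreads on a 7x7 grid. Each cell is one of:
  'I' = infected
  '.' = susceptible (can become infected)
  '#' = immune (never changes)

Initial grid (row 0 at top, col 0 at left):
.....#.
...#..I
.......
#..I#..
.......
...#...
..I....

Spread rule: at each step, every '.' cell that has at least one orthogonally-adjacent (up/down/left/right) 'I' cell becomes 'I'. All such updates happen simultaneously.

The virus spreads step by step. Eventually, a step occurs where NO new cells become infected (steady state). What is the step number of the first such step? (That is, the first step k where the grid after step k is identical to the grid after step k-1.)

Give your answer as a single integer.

Step 0 (initial): 3 infected
Step 1: +9 new -> 12 infected
Step 2: +11 new -> 23 infected
Step 3: +10 new -> 33 infected
Step 4: +8 new -> 41 infected
Step 5: +2 new -> 43 infected
Step 6: +1 new -> 44 infected
Step 7: +0 new -> 44 infected

Answer: 7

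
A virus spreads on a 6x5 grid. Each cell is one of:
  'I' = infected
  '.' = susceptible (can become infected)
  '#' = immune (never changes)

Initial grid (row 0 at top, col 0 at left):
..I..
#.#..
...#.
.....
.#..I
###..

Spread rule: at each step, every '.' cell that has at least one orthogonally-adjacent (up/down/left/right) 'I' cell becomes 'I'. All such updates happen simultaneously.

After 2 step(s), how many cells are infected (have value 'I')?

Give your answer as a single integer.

Answer: 15

Derivation:
Step 0 (initial): 2 infected
Step 1: +5 new -> 7 infected
Step 2: +8 new -> 15 infected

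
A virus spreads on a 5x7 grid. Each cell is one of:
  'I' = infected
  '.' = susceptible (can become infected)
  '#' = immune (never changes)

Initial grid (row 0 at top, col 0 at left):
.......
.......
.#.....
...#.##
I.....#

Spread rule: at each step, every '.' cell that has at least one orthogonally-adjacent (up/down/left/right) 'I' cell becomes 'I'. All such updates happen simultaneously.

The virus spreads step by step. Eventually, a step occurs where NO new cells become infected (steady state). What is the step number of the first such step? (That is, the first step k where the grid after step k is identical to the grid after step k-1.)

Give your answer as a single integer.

Step 0 (initial): 1 infected
Step 1: +2 new -> 3 infected
Step 2: +3 new -> 6 infected
Step 3: +3 new -> 9 infected
Step 4: +4 new -> 13 infected
Step 5: +5 new -> 18 infected
Step 6: +3 new -> 21 infected
Step 7: +3 new -> 24 infected
Step 8: +3 new -> 27 infected
Step 9: +2 new -> 29 infected
Step 10: +1 new -> 30 infected
Step 11: +0 new -> 30 infected

Answer: 11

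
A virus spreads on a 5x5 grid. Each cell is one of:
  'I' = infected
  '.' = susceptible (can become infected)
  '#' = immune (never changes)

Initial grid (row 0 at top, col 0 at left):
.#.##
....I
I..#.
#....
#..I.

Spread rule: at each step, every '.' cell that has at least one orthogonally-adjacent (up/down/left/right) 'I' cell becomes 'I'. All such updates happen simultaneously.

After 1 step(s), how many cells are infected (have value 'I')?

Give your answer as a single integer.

Step 0 (initial): 3 infected
Step 1: +7 new -> 10 infected

Answer: 10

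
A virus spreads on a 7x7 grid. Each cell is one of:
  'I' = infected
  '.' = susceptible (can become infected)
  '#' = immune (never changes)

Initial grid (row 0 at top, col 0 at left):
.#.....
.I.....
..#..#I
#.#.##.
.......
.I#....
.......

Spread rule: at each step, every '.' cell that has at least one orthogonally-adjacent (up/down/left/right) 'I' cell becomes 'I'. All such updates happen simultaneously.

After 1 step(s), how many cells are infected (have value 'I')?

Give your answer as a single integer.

Step 0 (initial): 3 infected
Step 1: +8 new -> 11 infected

Answer: 11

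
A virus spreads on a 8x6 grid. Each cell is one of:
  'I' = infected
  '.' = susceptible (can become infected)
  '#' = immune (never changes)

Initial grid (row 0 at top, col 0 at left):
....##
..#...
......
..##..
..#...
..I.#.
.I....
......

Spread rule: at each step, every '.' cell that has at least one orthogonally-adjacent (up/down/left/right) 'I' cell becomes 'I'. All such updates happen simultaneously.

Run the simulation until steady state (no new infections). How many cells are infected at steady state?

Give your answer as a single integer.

Step 0 (initial): 2 infected
Step 1: +5 new -> 7 infected
Step 2: +6 new -> 13 infected
Step 3: +5 new -> 18 infected
Step 4: +6 new -> 24 infected
Step 5: +7 new -> 31 infected
Step 6: +5 new -> 36 infected
Step 7: +4 new -> 40 infected
Step 8: +1 new -> 41 infected
Step 9: +0 new -> 41 infected

Answer: 41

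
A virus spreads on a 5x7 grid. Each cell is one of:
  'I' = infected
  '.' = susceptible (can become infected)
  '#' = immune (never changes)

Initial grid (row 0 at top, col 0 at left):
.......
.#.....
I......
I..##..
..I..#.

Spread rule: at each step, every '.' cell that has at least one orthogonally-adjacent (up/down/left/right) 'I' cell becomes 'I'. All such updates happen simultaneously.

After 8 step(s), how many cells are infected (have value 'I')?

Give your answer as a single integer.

Answer: 31

Derivation:
Step 0 (initial): 3 infected
Step 1: +7 new -> 10 infected
Step 2: +3 new -> 13 infected
Step 3: +3 new -> 16 infected
Step 4: +3 new -> 19 infected
Step 5: +3 new -> 22 infected
Step 6: +4 new -> 26 infected
Step 7: +3 new -> 29 infected
Step 8: +2 new -> 31 infected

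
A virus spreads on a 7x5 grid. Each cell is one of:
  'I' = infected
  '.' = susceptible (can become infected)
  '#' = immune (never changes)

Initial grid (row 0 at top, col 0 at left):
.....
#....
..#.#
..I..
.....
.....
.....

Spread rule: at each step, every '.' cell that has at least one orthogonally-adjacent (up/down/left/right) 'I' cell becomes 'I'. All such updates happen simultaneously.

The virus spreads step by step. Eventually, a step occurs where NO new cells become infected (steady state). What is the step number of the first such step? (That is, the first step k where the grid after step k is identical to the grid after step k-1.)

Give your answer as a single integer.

Answer: 6

Derivation:
Step 0 (initial): 1 infected
Step 1: +3 new -> 4 infected
Step 2: +7 new -> 11 infected
Step 3: +8 new -> 19 infected
Step 4: +8 new -> 27 infected
Step 5: +5 new -> 32 infected
Step 6: +0 new -> 32 infected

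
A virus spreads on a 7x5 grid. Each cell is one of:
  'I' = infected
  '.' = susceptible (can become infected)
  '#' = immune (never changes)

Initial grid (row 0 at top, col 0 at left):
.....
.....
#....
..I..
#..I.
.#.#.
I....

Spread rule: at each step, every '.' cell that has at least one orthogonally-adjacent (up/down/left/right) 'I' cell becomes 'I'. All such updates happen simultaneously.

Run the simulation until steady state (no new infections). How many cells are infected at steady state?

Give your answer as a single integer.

Answer: 31

Derivation:
Step 0 (initial): 3 infected
Step 1: +7 new -> 10 infected
Step 2: +9 new -> 19 infected
Step 3: +6 new -> 25 infected
Step 4: +4 new -> 29 infected
Step 5: +2 new -> 31 infected
Step 6: +0 new -> 31 infected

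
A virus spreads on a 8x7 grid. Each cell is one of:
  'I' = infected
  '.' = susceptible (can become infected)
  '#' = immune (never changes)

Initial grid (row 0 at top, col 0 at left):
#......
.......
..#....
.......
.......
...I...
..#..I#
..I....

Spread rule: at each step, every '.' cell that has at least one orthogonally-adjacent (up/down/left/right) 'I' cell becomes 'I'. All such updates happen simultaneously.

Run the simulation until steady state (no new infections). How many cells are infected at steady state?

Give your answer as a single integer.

Step 0 (initial): 3 infected
Step 1: +9 new -> 12 infected
Step 2: +10 new -> 22 infected
Step 3: +8 new -> 30 infected
Step 4: +6 new -> 36 infected
Step 5: +7 new -> 43 infected
Step 6: +6 new -> 49 infected
Step 7: +3 new -> 52 infected
Step 8: +0 new -> 52 infected

Answer: 52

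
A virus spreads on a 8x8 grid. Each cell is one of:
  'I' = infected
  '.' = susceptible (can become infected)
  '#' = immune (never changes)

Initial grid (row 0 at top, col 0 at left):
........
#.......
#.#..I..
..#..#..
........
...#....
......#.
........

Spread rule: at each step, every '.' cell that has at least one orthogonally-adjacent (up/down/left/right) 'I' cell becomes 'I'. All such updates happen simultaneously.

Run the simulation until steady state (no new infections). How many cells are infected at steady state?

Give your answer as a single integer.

Step 0 (initial): 1 infected
Step 1: +3 new -> 4 infected
Step 2: +7 new -> 11 infected
Step 3: +8 new -> 19 infected
Step 4: +8 new -> 27 infected
Step 5: +6 new -> 33 infected
Step 6: +8 new -> 41 infected
Step 7: +8 new -> 49 infected
Step 8: +5 new -> 54 infected
Step 9: +2 new -> 56 infected
Step 10: +1 new -> 57 infected
Step 11: +0 new -> 57 infected

Answer: 57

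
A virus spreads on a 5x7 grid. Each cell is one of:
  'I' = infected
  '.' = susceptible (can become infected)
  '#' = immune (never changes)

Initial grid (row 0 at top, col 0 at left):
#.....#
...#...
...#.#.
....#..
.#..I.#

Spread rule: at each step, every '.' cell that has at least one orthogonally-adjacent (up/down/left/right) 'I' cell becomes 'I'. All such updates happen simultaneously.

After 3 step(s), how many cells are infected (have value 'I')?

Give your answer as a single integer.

Step 0 (initial): 1 infected
Step 1: +2 new -> 3 infected
Step 2: +3 new -> 6 infected
Step 3: +2 new -> 8 infected

Answer: 8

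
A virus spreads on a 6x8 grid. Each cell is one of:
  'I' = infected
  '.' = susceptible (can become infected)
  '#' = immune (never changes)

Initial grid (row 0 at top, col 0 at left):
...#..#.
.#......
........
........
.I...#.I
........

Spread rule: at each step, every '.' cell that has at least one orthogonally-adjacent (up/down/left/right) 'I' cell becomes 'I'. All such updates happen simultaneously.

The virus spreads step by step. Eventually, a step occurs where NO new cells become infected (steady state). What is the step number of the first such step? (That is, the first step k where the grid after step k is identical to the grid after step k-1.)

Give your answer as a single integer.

Step 0 (initial): 2 infected
Step 1: +7 new -> 9 infected
Step 2: +9 new -> 18 infected
Step 3: +9 new -> 27 infected
Step 4: +8 new -> 35 infected
Step 5: +5 new -> 40 infected
Step 6: +3 new -> 43 infected
Step 7: +1 new -> 44 infected
Step 8: +0 new -> 44 infected

Answer: 8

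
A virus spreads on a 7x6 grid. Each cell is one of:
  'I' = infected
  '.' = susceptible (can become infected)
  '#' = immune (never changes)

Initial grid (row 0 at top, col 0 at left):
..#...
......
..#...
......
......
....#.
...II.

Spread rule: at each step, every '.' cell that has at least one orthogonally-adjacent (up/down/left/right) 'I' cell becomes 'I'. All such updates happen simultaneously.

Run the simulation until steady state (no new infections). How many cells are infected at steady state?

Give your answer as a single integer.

Answer: 39

Derivation:
Step 0 (initial): 2 infected
Step 1: +3 new -> 5 infected
Step 2: +4 new -> 9 infected
Step 3: +6 new -> 15 infected
Step 4: +6 new -> 21 infected
Step 5: +5 new -> 26 infected
Step 6: +6 new -> 32 infected
Step 7: +4 new -> 36 infected
Step 8: +2 new -> 38 infected
Step 9: +1 new -> 39 infected
Step 10: +0 new -> 39 infected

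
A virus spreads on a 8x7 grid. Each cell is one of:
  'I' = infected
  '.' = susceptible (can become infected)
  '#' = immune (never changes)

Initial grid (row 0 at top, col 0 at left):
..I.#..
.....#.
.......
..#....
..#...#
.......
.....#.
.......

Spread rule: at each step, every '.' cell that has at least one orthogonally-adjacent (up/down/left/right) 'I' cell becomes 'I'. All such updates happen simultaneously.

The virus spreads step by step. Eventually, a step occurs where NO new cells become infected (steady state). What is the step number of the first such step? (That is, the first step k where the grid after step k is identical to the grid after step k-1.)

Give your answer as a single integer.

Answer: 12

Derivation:
Step 0 (initial): 1 infected
Step 1: +3 new -> 4 infected
Step 2: +4 new -> 8 infected
Step 3: +4 new -> 12 infected
Step 4: +4 new -> 16 infected
Step 5: +5 new -> 21 infected
Step 6: +6 new -> 27 infected
Step 7: +8 new -> 35 infected
Step 8: +7 new -> 42 infected
Step 9: +5 new -> 47 infected
Step 10: +2 new -> 49 infected
Step 11: +1 new -> 50 infected
Step 12: +0 new -> 50 infected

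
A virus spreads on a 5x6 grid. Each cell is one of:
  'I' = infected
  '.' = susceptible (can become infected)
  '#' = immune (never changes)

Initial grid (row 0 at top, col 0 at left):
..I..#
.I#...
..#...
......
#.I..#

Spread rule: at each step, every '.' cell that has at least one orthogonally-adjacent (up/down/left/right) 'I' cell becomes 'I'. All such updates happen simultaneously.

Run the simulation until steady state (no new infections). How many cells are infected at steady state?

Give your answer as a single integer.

Step 0 (initial): 3 infected
Step 1: +7 new -> 10 infected
Step 2: +7 new -> 17 infected
Step 3: +4 new -> 21 infected
Step 4: +3 new -> 24 infected
Step 5: +1 new -> 25 infected
Step 6: +0 new -> 25 infected

Answer: 25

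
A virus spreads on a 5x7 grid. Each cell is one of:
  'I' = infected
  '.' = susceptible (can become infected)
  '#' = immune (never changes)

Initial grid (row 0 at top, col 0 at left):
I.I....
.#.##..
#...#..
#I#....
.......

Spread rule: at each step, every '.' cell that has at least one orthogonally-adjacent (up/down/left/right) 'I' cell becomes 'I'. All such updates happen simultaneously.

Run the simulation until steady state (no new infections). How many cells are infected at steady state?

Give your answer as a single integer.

Step 0 (initial): 3 infected
Step 1: +6 new -> 9 infected
Step 2: +4 new -> 13 infected
Step 3: +3 new -> 16 infected
Step 4: +4 new -> 20 infected
Step 5: +4 new -> 24 infected
Step 6: +3 new -> 27 infected
Step 7: +1 new -> 28 infected
Step 8: +0 new -> 28 infected

Answer: 28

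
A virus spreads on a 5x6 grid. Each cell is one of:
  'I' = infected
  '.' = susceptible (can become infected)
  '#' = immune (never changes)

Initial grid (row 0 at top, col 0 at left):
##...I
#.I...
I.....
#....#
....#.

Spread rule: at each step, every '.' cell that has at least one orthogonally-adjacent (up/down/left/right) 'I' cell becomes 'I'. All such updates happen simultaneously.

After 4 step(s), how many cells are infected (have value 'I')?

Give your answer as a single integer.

Step 0 (initial): 3 infected
Step 1: +7 new -> 10 infected
Step 2: +6 new -> 16 infected
Step 3: +4 new -> 20 infected
Step 4: +3 new -> 23 infected

Answer: 23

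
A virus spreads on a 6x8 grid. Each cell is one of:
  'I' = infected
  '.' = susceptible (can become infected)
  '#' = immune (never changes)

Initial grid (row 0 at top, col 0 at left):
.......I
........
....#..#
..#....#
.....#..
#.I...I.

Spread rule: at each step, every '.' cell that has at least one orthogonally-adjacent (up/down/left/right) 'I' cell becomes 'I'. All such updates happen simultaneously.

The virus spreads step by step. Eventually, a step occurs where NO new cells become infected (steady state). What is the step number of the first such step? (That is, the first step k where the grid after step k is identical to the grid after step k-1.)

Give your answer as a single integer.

Step 0 (initial): 3 infected
Step 1: +8 new -> 11 infected
Step 2: +7 new -> 18 infected
Step 3: +8 new -> 26 infected
Step 4: +7 new -> 33 infected
Step 5: +5 new -> 38 infected
Step 6: +3 new -> 41 infected
Step 7: +1 new -> 42 infected
Step 8: +0 new -> 42 infected

Answer: 8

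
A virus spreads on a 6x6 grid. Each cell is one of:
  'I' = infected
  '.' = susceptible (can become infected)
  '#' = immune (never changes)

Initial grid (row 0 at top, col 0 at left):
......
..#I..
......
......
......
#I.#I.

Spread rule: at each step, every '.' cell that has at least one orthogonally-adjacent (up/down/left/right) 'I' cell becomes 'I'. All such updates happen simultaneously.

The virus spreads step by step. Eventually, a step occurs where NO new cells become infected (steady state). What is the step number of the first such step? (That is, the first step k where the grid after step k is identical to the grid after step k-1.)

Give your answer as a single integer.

Step 0 (initial): 3 infected
Step 1: +7 new -> 10 infected
Step 2: +12 new -> 22 infected
Step 3: +7 new -> 29 infected
Step 4: +3 new -> 32 infected
Step 5: +1 new -> 33 infected
Step 6: +0 new -> 33 infected

Answer: 6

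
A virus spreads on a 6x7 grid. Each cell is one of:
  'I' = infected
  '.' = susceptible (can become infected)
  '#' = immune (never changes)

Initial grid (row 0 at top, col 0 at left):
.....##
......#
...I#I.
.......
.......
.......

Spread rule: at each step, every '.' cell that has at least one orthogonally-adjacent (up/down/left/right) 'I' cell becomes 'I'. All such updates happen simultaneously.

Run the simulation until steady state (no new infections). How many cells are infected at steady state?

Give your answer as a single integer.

Step 0 (initial): 2 infected
Step 1: +6 new -> 8 infected
Step 2: +9 new -> 17 infected
Step 3: +10 new -> 27 infected
Step 4: +7 new -> 34 infected
Step 5: +3 new -> 37 infected
Step 6: +1 new -> 38 infected
Step 7: +0 new -> 38 infected

Answer: 38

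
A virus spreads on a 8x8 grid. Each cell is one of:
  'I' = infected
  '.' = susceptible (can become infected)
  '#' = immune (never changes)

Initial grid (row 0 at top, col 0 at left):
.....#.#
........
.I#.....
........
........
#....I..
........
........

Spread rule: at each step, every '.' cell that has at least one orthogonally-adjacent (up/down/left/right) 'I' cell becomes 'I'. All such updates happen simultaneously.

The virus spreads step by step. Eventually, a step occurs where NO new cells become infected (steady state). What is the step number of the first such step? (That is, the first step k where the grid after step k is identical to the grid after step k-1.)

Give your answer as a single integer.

Step 0 (initial): 2 infected
Step 1: +7 new -> 9 infected
Step 2: +14 new -> 23 infected
Step 3: +17 new -> 40 infected
Step 4: +11 new -> 51 infected
Step 5: +6 new -> 57 infected
Step 6: +3 new -> 60 infected
Step 7: +0 new -> 60 infected

Answer: 7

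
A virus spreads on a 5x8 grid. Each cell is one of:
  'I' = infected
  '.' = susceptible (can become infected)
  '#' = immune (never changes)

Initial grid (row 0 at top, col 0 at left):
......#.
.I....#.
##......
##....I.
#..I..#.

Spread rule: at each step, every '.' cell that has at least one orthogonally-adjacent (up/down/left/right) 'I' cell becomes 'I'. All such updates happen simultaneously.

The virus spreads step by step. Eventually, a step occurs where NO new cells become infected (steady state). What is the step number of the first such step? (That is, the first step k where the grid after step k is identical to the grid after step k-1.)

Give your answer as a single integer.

Step 0 (initial): 3 infected
Step 1: +9 new -> 12 infected
Step 2: +12 new -> 24 infected
Step 3: +5 new -> 29 infected
Step 4: +3 new -> 32 infected
Step 5: +0 new -> 32 infected

Answer: 5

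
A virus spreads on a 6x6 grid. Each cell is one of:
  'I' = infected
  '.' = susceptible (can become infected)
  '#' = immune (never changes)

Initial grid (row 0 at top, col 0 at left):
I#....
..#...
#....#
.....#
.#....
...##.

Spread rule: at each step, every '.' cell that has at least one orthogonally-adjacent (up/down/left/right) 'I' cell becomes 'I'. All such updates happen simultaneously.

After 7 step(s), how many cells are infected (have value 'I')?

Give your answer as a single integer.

Answer: 20

Derivation:
Step 0 (initial): 1 infected
Step 1: +1 new -> 2 infected
Step 2: +1 new -> 3 infected
Step 3: +1 new -> 4 infected
Step 4: +2 new -> 6 infected
Step 5: +3 new -> 9 infected
Step 6: +5 new -> 14 infected
Step 7: +6 new -> 20 infected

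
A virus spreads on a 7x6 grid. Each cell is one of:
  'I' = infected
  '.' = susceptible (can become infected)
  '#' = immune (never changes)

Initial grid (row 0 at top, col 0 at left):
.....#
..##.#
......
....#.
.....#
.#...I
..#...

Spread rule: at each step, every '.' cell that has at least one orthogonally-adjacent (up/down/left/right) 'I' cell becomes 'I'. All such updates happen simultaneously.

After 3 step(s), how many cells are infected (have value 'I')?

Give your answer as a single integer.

Step 0 (initial): 1 infected
Step 1: +2 new -> 3 infected
Step 2: +3 new -> 6 infected
Step 3: +3 new -> 9 infected

Answer: 9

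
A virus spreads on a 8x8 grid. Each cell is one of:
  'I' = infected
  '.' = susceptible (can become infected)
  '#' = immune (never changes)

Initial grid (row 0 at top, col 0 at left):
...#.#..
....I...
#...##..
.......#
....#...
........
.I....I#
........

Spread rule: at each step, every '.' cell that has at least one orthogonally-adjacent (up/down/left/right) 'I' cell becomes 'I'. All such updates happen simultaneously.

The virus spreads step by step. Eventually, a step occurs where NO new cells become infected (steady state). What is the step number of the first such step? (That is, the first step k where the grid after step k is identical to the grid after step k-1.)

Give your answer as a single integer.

Step 0 (initial): 3 infected
Step 1: +10 new -> 13 infected
Step 2: +15 new -> 28 infected
Step 3: +17 new -> 45 infected
Step 4: +10 new -> 55 infected
Step 5: +1 new -> 56 infected
Step 6: +0 new -> 56 infected

Answer: 6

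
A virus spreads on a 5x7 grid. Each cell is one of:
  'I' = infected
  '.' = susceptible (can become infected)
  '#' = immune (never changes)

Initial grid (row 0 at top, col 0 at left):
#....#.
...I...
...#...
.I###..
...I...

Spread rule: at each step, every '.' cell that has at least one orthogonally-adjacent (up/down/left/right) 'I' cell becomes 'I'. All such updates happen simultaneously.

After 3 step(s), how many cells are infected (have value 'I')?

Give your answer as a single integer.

Step 0 (initial): 3 infected
Step 1: +8 new -> 11 infected
Step 2: +9 new -> 20 infected
Step 3: +6 new -> 26 infected

Answer: 26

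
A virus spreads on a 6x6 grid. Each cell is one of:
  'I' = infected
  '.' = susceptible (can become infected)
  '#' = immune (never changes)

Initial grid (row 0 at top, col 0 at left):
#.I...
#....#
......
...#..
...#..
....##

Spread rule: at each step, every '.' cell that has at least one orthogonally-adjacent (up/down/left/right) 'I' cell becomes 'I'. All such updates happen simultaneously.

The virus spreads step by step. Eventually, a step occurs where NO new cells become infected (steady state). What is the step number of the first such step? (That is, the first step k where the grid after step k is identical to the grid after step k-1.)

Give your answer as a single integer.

Step 0 (initial): 1 infected
Step 1: +3 new -> 4 infected
Step 2: +4 new -> 8 infected
Step 3: +5 new -> 13 infected
Step 4: +4 new -> 17 infected
Step 5: +5 new -> 22 infected
Step 6: +5 new -> 27 infected
Step 7: +2 new -> 29 infected
Step 8: +0 new -> 29 infected

Answer: 8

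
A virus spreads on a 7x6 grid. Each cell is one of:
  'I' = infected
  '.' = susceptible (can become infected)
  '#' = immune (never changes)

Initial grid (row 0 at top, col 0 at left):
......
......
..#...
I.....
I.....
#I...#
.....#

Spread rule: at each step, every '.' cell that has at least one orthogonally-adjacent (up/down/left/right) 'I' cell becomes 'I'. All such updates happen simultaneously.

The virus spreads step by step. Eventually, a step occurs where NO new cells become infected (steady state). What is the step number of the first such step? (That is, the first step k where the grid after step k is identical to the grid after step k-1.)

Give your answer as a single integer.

Answer: 9

Derivation:
Step 0 (initial): 3 infected
Step 1: +5 new -> 8 infected
Step 2: +7 new -> 15 infected
Step 3: +6 new -> 21 infected
Step 4: +6 new -> 27 infected
Step 5: +5 new -> 32 infected
Step 6: +3 new -> 35 infected
Step 7: +2 new -> 37 infected
Step 8: +1 new -> 38 infected
Step 9: +0 new -> 38 infected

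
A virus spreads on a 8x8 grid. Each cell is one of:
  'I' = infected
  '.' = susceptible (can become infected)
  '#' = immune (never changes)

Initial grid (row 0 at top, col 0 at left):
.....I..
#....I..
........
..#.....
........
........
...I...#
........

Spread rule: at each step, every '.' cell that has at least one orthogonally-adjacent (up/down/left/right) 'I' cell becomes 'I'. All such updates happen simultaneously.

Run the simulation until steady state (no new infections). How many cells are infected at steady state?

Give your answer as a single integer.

Answer: 61

Derivation:
Step 0 (initial): 3 infected
Step 1: +9 new -> 12 infected
Step 2: +14 new -> 26 infected
Step 3: +16 new -> 42 infected
Step 4: +10 new -> 52 infected
Step 5: +7 new -> 59 infected
Step 6: +2 new -> 61 infected
Step 7: +0 new -> 61 infected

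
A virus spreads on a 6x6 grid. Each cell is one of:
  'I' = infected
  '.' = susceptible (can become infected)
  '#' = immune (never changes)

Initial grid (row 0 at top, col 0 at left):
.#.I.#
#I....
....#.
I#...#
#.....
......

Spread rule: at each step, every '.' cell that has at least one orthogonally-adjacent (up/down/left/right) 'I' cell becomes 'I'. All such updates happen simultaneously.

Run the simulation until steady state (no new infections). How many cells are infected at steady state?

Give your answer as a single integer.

Step 0 (initial): 3 infected
Step 1: +6 new -> 9 infected
Step 2: +3 new -> 12 infected
Step 3: +3 new -> 15 infected
Step 4: +4 new -> 19 infected
Step 5: +4 new -> 23 infected
Step 6: +3 new -> 26 infected
Step 7: +2 new -> 28 infected
Step 8: +0 new -> 28 infected

Answer: 28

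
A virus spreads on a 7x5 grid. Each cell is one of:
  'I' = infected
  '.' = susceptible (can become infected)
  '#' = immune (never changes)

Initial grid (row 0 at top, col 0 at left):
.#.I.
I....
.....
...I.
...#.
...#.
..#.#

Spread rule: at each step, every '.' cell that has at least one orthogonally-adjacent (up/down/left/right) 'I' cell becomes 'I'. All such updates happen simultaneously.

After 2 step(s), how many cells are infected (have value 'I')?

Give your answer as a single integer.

Step 0 (initial): 3 infected
Step 1: +9 new -> 12 infected
Step 2: +9 new -> 21 infected

Answer: 21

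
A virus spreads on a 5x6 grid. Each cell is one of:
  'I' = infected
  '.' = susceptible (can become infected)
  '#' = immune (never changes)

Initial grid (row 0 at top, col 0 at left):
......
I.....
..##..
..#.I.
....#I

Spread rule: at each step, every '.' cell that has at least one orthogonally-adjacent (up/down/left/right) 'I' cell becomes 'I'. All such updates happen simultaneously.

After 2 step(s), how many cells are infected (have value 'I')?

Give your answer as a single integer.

Answer: 16

Derivation:
Step 0 (initial): 3 infected
Step 1: +6 new -> 9 infected
Step 2: +7 new -> 16 infected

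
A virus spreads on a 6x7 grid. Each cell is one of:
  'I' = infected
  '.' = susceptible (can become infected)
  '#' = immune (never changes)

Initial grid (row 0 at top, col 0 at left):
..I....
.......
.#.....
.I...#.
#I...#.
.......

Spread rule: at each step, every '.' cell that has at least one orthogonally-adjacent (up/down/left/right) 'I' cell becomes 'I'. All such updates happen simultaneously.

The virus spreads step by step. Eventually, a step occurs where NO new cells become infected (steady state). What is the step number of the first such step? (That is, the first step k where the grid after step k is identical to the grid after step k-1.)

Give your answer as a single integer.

Answer: 8

Derivation:
Step 0 (initial): 3 infected
Step 1: +7 new -> 10 infected
Step 2: +10 new -> 20 infected
Step 3: +7 new -> 27 infected
Step 4: +4 new -> 31 infected
Step 5: +3 new -> 34 infected
Step 6: +2 new -> 36 infected
Step 7: +2 new -> 38 infected
Step 8: +0 new -> 38 infected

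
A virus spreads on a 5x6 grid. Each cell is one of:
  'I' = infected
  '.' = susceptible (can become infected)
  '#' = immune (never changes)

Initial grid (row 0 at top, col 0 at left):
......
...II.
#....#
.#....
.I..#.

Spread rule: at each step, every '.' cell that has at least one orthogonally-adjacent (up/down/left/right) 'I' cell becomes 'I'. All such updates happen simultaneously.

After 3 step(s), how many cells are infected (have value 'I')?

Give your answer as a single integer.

Step 0 (initial): 3 infected
Step 1: +8 new -> 11 infected
Step 2: +9 new -> 20 infected
Step 3: +4 new -> 24 infected

Answer: 24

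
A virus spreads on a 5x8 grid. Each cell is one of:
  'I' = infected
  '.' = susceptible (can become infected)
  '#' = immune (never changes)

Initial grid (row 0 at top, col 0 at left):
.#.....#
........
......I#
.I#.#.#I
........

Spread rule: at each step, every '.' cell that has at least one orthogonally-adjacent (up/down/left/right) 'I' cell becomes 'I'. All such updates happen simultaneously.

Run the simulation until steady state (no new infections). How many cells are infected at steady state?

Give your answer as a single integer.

Step 0 (initial): 3 infected
Step 1: +6 new -> 9 infected
Step 2: +11 new -> 20 infected
Step 3: +7 new -> 27 infected
Step 4: +6 new -> 33 infected
Step 5: +1 new -> 34 infected
Step 6: +0 new -> 34 infected

Answer: 34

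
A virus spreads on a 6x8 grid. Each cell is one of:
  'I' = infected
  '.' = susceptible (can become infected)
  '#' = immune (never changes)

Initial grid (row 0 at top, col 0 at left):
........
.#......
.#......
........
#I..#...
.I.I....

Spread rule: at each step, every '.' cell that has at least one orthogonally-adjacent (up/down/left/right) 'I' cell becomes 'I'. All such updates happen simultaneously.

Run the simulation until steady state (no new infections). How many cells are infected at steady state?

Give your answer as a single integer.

Step 0 (initial): 3 infected
Step 1: +6 new -> 9 infected
Step 2: +4 new -> 13 infected
Step 3: +6 new -> 19 infected
Step 4: +7 new -> 26 infected
Step 5: +7 new -> 33 infected
Step 6: +5 new -> 38 infected
Step 7: +3 new -> 41 infected
Step 8: +2 new -> 43 infected
Step 9: +1 new -> 44 infected
Step 10: +0 new -> 44 infected

Answer: 44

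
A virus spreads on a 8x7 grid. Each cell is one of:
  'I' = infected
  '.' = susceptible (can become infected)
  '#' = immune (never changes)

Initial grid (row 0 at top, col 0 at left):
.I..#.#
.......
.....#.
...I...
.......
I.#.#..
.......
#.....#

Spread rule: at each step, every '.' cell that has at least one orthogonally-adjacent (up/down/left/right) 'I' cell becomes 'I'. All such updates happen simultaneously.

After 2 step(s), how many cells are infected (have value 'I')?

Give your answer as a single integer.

Answer: 28

Derivation:
Step 0 (initial): 3 infected
Step 1: +10 new -> 13 infected
Step 2: +15 new -> 28 infected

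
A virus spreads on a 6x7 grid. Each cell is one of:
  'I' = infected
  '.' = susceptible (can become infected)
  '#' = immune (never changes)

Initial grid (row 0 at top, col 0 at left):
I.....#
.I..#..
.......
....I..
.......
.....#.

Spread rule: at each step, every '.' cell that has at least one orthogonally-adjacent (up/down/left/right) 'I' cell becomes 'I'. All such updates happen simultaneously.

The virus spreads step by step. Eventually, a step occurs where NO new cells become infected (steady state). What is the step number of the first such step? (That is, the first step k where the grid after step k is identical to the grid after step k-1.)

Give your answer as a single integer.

Answer: 6

Derivation:
Step 0 (initial): 3 infected
Step 1: +8 new -> 11 infected
Step 2: +12 new -> 23 infected
Step 3: +8 new -> 31 infected
Step 4: +7 new -> 38 infected
Step 5: +1 new -> 39 infected
Step 6: +0 new -> 39 infected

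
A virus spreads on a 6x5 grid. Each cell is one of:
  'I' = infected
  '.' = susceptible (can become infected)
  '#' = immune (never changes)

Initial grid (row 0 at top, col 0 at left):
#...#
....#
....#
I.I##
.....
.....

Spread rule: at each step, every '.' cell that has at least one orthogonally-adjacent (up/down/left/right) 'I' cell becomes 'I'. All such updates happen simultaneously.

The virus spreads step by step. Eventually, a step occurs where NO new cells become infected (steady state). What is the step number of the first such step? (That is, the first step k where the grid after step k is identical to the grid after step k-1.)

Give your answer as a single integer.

Answer: 5

Derivation:
Step 0 (initial): 2 infected
Step 1: +5 new -> 7 infected
Step 2: +8 new -> 15 infected
Step 3: +6 new -> 21 infected
Step 4: +3 new -> 24 infected
Step 5: +0 new -> 24 infected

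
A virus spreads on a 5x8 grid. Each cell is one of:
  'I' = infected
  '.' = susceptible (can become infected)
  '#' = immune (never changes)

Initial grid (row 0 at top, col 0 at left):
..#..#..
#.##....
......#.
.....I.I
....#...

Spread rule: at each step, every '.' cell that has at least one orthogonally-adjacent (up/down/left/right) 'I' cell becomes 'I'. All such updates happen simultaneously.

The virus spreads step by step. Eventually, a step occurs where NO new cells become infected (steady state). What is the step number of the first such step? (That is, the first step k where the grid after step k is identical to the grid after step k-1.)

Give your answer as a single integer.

Step 0 (initial): 2 infected
Step 1: +6 new -> 8 infected
Step 2: +5 new -> 13 infected
Step 3: +6 new -> 19 infected
Step 4: +5 new -> 24 infected
Step 5: +4 new -> 28 infected
Step 6: +3 new -> 31 infected
Step 7: +1 new -> 32 infected
Step 8: +1 new -> 33 infected
Step 9: +0 new -> 33 infected

Answer: 9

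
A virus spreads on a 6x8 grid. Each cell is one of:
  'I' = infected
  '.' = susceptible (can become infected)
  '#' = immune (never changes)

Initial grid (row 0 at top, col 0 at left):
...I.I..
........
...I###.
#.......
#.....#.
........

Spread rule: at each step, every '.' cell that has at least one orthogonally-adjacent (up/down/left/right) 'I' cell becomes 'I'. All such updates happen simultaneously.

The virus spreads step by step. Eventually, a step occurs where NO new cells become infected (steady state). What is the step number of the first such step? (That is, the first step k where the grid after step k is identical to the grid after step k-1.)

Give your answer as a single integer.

Answer: 8

Derivation:
Step 0 (initial): 3 infected
Step 1: +7 new -> 10 infected
Step 2: +9 new -> 19 infected
Step 3: +9 new -> 28 infected
Step 4: +7 new -> 35 infected
Step 5: +3 new -> 38 infected
Step 6: +3 new -> 41 infected
Step 7: +1 new -> 42 infected
Step 8: +0 new -> 42 infected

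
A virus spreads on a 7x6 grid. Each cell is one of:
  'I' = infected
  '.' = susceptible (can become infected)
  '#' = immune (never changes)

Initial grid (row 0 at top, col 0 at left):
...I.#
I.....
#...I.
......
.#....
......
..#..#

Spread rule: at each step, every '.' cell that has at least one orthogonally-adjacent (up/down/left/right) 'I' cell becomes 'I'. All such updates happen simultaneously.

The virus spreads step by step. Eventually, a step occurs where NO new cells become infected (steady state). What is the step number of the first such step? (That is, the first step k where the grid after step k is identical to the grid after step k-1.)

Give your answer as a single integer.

Step 0 (initial): 3 infected
Step 1: +9 new -> 12 infected
Step 2: +8 new -> 20 infected
Step 3: +5 new -> 25 infected
Step 4: +5 new -> 30 infected
Step 5: +3 new -> 33 infected
Step 6: +2 new -> 35 infected
Step 7: +2 new -> 37 infected
Step 8: +0 new -> 37 infected

Answer: 8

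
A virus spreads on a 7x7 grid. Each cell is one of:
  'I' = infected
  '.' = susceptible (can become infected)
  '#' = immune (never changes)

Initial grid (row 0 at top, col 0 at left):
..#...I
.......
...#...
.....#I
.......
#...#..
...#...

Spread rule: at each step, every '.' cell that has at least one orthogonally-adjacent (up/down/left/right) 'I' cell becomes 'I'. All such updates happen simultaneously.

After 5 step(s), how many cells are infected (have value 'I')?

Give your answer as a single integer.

Answer: 26

Derivation:
Step 0 (initial): 2 infected
Step 1: +4 new -> 6 infected
Step 2: +5 new -> 11 infected
Step 3: +6 new -> 17 infected
Step 4: +4 new -> 21 infected
Step 5: +5 new -> 26 infected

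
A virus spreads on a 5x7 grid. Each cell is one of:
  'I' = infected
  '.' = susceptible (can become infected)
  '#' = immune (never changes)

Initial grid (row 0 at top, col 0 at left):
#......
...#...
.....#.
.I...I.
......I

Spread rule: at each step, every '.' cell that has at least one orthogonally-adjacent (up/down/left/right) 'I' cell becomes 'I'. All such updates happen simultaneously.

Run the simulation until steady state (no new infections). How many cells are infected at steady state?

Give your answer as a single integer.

Answer: 32

Derivation:
Step 0 (initial): 3 infected
Step 1: +7 new -> 10 infected
Step 2: +9 new -> 19 infected
Step 3: +7 new -> 26 infected
Step 4: +4 new -> 30 infected
Step 5: +2 new -> 32 infected
Step 6: +0 new -> 32 infected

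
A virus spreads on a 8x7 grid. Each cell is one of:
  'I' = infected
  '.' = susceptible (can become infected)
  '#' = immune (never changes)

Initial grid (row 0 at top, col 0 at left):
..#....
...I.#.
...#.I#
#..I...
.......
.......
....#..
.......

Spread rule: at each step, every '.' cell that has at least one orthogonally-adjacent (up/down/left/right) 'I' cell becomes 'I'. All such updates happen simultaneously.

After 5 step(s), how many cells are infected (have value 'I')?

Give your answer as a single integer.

Step 0 (initial): 3 infected
Step 1: +8 new -> 11 infected
Step 2: +9 new -> 20 infected
Step 3: +10 new -> 30 infected
Step 4: +9 new -> 39 infected
Step 5: +7 new -> 46 infected

Answer: 46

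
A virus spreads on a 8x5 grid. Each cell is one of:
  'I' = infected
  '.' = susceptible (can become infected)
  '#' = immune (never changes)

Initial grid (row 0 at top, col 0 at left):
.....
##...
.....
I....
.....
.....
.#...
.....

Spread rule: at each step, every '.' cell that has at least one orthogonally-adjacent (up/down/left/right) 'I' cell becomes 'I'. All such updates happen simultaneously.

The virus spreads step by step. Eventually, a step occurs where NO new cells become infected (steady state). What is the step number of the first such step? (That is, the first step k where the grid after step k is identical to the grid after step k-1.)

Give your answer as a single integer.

Step 0 (initial): 1 infected
Step 1: +3 new -> 4 infected
Step 2: +4 new -> 8 infected
Step 3: +5 new -> 13 infected
Step 4: +6 new -> 19 infected
Step 5: +7 new -> 26 infected
Step 6: +6 new -> 32 infected
Step 7: +4 new -> 36 infected
Step 8: +1 new -> 37 infected
Step 9: +0 new -> 37 infected

Answer: 9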